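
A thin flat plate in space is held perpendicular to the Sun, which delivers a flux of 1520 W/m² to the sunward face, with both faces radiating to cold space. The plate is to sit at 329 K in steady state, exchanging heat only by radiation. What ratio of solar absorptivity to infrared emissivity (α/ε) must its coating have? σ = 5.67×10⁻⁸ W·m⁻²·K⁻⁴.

Balance: αS·A = εσ·2A·T⁴ ⇒ α/ε = 2σT⁴/S.
α/ε = 2·5.67×10⁻⁸·(329)⁴/1520 = 2·5.67×10⁻⁸·1.172×10¹⁰/1520.

α/ε ≈ 0.874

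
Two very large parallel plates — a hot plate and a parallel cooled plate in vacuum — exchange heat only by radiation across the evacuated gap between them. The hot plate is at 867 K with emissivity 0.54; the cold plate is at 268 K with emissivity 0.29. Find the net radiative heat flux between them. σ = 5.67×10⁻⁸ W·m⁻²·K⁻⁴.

For two infinite grey parallel plates, q = σ(T₁⁴ − T₂⁴)/(1/ε₁ + 1/ε₂ − 1).
T₁⁴ − T₂⁴ = 5.650×10¹¹ − 5.159×10⁹ = 5.599×10¹¹ K⁴.
1/ε₁ + 1/ε₂ − 1 = 1.852 + 3.448 − 1 = 4.300.
q = 5.67×10⁻⁸ × 5.599×10¹¹ / 4.300.

q ≈ 7380 W/m²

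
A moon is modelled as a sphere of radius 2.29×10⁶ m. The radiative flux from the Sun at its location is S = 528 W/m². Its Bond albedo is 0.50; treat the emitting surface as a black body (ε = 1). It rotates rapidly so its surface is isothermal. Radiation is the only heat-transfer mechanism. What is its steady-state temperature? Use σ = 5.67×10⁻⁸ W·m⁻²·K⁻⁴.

At equilibrium, absorbed power = emitted power.
Absorbing cross-section = πr² = 1.647×10¹³ m²; emitting surface = 4πr² = 6.590×10¹³ m² (ratio 4).
(1−a)S·A_cross = εσ·A_surf·T⁴  ⇒  T⁴ = (1−a)S/(4σ).
T⁴ = 0.500·528/(4·5.67×10⁻⁸) = 1.164×10⁹ K⁴.
T = (1.164×10⁹)^(1/4).

T ≈ 185 K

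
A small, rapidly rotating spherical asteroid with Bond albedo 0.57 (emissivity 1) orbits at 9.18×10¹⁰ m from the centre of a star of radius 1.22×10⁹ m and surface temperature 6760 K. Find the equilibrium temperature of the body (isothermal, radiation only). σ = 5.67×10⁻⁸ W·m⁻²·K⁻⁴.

The star's surface emits σT_*⁴; at distance d the flux is S = σT_*⁴(R_*/d)².
S = 5.67×10⁻⁸·(6760)⁴·(1.22×10⁹/9.18×10¹⁰)² = 20910 W/m².
For an isothermal sphere T⁴ = (1−a)S/(4σ) = 3.965×10¹⁰ K⁴.

T ≈ 446 K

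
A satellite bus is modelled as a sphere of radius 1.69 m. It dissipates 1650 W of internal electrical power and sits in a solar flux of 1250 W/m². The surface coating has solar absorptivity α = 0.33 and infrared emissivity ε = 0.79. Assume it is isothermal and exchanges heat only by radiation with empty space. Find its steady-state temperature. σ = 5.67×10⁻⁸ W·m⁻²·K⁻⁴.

At steady state, absorbed solar power + internal power = radiated power.
Absorbed: α·S·A_cross = 0.33·1250·8.973 = 3701 W (cross-section πr²).
Total input = 3701 + 1650 = 5351 W.
Radiated: εσ·A_surf·T⁴ with A_surf = 4πr² = 35.89 m².
T⁴ = 5351/(0.79·5.67×10⁻⁸·35.89) = 3.329×10⁹ K⁴.

T ≈ 240 K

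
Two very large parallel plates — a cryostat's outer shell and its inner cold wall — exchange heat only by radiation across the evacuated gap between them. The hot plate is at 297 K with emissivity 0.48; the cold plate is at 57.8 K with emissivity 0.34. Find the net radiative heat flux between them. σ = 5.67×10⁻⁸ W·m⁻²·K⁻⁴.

For two infinite grey parallel plates, q = σ(T₁⁴ − T₂⁴)/(1/ε₁ + 1/ε₂ − 1).
T₁⁴ − T₂⁴ = 7.781×10⁹ − 1.116×10⁷ = 7.770×10⁹ K⁴.
1/ε₁ + 1/ε₂ − 1 = 2.083 + 2.941 − 1 = 4.025.
q = 5.67×10⁻⁸ × 7.770×10⁹ / 4.025.

q ≈ 109 W/m²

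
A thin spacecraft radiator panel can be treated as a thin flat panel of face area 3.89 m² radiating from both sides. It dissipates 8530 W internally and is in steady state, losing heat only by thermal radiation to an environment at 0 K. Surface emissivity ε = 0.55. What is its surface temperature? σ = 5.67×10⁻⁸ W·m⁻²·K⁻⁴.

T ≈ 433 K

Steady state: internal power = radiated power, P = εσA T⁴.
Radiating area A = 2·3.89 = 7.780 m².
T⁴ = P/(εσA) = 8530/(0.55·5.67×10⁻⁸·7.780) = 3.516×10¹⁰ K⁴.
T = (3.516×10¹⁰)^(1/4).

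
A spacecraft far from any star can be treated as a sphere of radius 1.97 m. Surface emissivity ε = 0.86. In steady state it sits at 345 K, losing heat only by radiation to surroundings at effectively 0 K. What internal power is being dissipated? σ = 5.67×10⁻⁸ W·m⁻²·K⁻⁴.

Steady state: P = εσA T⁴.
A = 4πr² = 48.77 m²; T⁴ = (345)⁴ = 1.417×10¹⁰ K⁴.
P = 0.86 × 5.67×10⁻⁸ × 48.77 × 1.417×10¹⁰.

P ≈ 33700 W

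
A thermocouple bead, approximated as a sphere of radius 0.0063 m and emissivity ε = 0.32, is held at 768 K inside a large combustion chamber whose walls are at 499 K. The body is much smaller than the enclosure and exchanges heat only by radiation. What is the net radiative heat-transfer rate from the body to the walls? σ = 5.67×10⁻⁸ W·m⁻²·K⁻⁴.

For a small grey body in a large enclosure: P_net = εσA(T_body⁴ − T_wall⁴).
A = 4πr² = 4.988×10⁻⁴ m²; T_body⁴ − T_wall⁴ = 3.479×10¹¹ − 6.200×10¹⁰ = 2.859×10¹¹ K⁴.
|P_net| = 0.32·5.67×10⁻⁸·4.988×10⁻⁴·2.859×10¹¹.

P_net ≈ 2.59 W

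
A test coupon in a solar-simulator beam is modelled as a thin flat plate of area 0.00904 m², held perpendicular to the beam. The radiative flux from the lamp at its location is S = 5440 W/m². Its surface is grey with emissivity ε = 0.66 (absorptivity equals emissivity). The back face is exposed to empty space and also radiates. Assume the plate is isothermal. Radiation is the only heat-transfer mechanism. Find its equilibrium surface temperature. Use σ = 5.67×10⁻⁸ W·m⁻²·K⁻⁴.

T ≈ 468 K

At equilibrium, absorbed power = emitted power.
Absorbing cross-section = A = 0.009040 m²; emitting surface = 2A = 0.01808 m² (ratio 2).
εS·A_cross = εσ·A_surf·T⁴  ⇒  T⁴ = S/(2σ)   (ε cancels).
T⁴ = 5440/(2·5.67×10⁻⁸) = 4.797×10¹⁰ K⁴.
T = (4.797×10¹⁰)^(1/4).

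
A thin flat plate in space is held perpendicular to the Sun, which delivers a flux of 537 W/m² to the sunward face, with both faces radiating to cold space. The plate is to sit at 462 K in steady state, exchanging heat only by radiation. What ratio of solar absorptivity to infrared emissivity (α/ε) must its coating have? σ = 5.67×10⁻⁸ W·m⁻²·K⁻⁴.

α/ε ≈ 9.62

Balance: αS·A = εσ·2A·T⁴ ⇒ α/ε = 2σT⁴/S.
α/ε = 2·5.67×10⁻⁸·(462)⁴/537 = 2·5.67×10⁻⁸·4.556×10¹⁰/537.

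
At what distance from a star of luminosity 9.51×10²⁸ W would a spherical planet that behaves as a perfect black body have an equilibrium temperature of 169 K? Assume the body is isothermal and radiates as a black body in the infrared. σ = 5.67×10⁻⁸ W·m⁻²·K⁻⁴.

d ≈ 6.40×10¹² m

For an isothermal black-emitting sphere, (1−a)S·πr² = σ·4πr²·T⁴ ⇒ S = 4σT⁴/(1−a).
S = 4·5.67×10⁻⁸·(169)⁴/1.00 = 185.0 W/m².
Flux falls as S = L/(4πd²), so d = √(L/(4πS)) = √(9.51×10²⁸/(4π·185.0)).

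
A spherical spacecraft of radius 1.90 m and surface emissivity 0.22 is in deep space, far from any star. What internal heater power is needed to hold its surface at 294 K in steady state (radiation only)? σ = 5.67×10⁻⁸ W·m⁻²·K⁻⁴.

P ≈ 4230 W

P = εσ·4πr²·T⁴.
4πr² = 45.36 m²; T⁴ = 7.471×10⁹ K⁴.
P = 0.22·5.67×10⁻⁸·45.36·7.471×10⁹.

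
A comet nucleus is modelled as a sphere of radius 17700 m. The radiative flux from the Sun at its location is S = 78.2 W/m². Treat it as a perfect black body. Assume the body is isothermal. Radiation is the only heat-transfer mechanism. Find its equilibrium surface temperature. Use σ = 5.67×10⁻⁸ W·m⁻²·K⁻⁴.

At equilibrium, absorbed power = emitted power.
Absorbing cross-section = πr² = 9.842×10⁸ m²; emitting surface = 4πr² = 3.937×10⁹ m² (ratio 4).
S·A_cross = εσ·A_surf·T⁴  ⇒  T⁴ = S/(4σ).
T⁴ = 1.00·78.2/(4·5.67×10⁻⁸) = 3.448×10⁸ K⁴.
T = (3.448×10⁸)^(1/4).

T ≈ 136 K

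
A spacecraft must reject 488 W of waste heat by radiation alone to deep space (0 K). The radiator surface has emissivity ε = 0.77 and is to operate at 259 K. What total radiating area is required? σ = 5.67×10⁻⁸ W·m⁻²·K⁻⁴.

A ≈ 2.48 m²

P = εσA T⁴ ⇒ A = P/(εσT⁴).
T⁴ = 4.500×10⁹ K⁴.
A = 488/(0.77 × 5.67×10⁻⁸ × 4.500×10⁹).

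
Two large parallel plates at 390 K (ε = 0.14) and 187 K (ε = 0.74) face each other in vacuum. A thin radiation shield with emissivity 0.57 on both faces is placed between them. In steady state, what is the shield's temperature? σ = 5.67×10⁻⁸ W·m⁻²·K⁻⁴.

In steady state the net flux on the hot side equals that on the cold side.
σ(T₁⁴−T_s⁴)/D₁ = σ(T_s⁴−T₂⁴)/D₂, with D₁ = 1/ε₁+1/ε_s−1 = 7.897, D₂ = 1/ε_s+1/ε₂−1 = 2.106.
Solve for T_s⁴: T_s⁴ = (D₂·T₁⁴ + D₁·T₂⁴)/(D₁+D₂) = 5.835×10⁹ K⁴.

T_s ≈ 276 K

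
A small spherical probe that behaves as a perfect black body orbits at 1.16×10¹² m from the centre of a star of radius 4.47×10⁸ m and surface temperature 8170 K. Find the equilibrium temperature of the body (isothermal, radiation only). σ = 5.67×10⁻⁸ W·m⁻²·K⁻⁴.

T ≈ 113 K

The star's surface emits σT_*⁴; at distance d the flux is S = σT_*⁴(R_*/d)².
S = 5.67×10⁻⁸·(8170)⁴·(4.47×10⁸/1.16×10¹²)² = 37.51 W/m².
For an isothermal sphere T⁴ = (1−a)S/(4σ) = 1.654×10⁸ K⁴.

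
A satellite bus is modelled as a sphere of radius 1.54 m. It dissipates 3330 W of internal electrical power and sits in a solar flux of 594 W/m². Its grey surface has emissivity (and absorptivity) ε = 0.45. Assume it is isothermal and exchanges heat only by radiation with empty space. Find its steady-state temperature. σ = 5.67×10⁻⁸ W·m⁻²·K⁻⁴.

At steady state, absorbed solar power + internal power = radiated power.
Absorbed: α·S·A_cross = 0.45·594·7.451 = 1992 W (cross-section πr²).
Total input = 1992 + 3330 = 5322 W.
Radiated: εσ·A_surf·T⁴ with A_surf = 4πr² = 29.80 m².
T⁴ = 5322/(0.45·5.67×10⁻⁸·29.80) = 6.998×10⁹ K⁴.

T ≈ 289 K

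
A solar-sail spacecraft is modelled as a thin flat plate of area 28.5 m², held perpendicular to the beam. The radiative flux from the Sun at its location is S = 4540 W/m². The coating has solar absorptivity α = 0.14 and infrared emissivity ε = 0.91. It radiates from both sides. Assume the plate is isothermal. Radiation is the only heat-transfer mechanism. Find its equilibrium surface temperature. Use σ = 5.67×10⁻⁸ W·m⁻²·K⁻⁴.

At equilibrium, absorbed power = emitted power.
Absorbing cross-section = A = 28.50 m²; emitting surface = 2A = 57.00 m² (ratio 2).
αS·A_cross = εσ·A_surf·T⁴  ⇒  T⁴ = αS/(ε·2σ).
T⁴ = 0.140·4540/(0.91·2·5.67×10⁻⁸) = 6.159×10⁹ K⁴.
T = (6.159×10⁹)^(1/4).

T ≈ 280 K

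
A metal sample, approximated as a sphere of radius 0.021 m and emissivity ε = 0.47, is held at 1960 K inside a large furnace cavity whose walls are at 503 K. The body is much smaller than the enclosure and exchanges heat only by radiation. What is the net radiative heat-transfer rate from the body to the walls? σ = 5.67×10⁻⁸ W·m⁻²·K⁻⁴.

For a small grey body in a large enclosure: P_net = εσA(T_body⁴ − T_wall⁴).
A = 4πr² = 0.005542 m²; T_body⁴ − T_wall⁴ = 1.476×10¹³ − 6.401×10¹⁰ = 1.469×10¹³ K⁴.
|P_net| = 0.47·5.67×10⁻⁸·0.005542·1.469×10¹³.

P_net ≈ 2170 W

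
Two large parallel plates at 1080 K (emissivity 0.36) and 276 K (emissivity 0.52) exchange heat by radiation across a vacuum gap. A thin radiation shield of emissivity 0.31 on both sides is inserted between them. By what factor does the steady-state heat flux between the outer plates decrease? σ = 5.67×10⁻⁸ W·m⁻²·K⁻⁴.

Without shield: q₀ = σΔ(T⁴)/(1/ε₁+1/ε₂−1) with denominator 3.701.
With shield the two gaps are in series; the resistances add: (1/ε₁+1/ε_s−1)+(1/ε_s+1/ε₂−1) = 5.004+4.149 = 9.152.
Heat-flux ratio q₀/q = 9.152/3.701.

factor ≈ 2.47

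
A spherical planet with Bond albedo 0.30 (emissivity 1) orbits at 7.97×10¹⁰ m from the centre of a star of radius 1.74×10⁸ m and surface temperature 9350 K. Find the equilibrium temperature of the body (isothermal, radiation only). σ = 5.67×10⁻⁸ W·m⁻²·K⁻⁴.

T ≈ 283 K

The star's surface emits σT_*⁴; at distance d the flux is S = σT_*⁴(R_*/d)².
S = 5.67×10⁻⁸·(9350)⁴·(1.74×10⁸/7.97×10¹⁰)² = 2065 W/m².
For an isothermal sphere T⁴ = (1−a)S/(4σ) = 6.375×10⁹ K⁴.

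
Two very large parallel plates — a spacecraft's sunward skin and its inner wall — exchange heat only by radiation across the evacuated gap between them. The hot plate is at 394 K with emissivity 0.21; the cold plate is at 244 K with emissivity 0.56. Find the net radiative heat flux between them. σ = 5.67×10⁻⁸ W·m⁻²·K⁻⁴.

q ≈ 210 W/m²

For two infinite grey parallel plates, q = σ(T₁⁴ − T₂⁴)/(1/ε₁ + 1/ε₂ − 1).
T₁⁴ − T₂⁴ = 2.410×10¹⁰ − 3.545×10⁹ = 2.055×10¹⁰ K⁴.
1/ε₁ + 1/ε₂ − 1 = 4.762 + 1.786 − 1 = 5.548.
q = 5.67×10⁻⁸ × 2.055×10¹⁰ / 5.548.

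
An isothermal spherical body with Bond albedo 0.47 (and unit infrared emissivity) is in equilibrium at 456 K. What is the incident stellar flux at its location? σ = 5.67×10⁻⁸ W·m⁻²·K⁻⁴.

S ≈ 18500 W/m²

(1−a)S·πr² = σ·4πr²·T⁴ ⇒ S = 4σT⁴/(1−a).
S = 4·5.67×10⁻⁸·4.324×10¹⁰/0.530.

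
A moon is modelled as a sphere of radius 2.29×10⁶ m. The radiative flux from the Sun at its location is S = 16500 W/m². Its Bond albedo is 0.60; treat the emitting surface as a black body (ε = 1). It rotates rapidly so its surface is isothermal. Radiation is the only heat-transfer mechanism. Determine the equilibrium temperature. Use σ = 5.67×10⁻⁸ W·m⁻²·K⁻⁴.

T ≈ 413 K

At equilibrium, absorbed power = emitted power.
Absorbing cross-section = πr² = 1.647×10¹³ m²; emitting surface = 4πr² = 6.590×10¹³ m² (ratio 4).
(1−a)S·A_cross = εσ·A_surf·T⁴  ⇒  T⁴ = (1−a)S/(4σ).
T⁴ = 0.400·16500/(4·5.67×10⁻⁸) = 2.910×10¹⁰ K⁴.
T = (2.910×10¹⁰)^(1/4).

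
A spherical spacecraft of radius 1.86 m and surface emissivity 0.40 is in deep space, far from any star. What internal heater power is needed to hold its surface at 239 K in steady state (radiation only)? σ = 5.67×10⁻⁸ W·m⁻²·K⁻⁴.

P = εσ·4πr²·T⁴.
4πr² = 43.47 m²; T⁴ = 3.263×10⁹ K⁴.
P = 0.40·5.67×10⁻⁸·43.47·3.263×10⁹.

P ≈ 3220 W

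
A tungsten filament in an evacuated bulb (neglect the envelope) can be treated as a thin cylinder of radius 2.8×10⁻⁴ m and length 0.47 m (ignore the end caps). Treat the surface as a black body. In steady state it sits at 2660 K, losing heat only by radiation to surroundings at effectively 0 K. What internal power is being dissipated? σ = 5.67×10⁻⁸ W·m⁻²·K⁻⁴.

P ≈ 2350 W

Steady state: P = εσA T⁴.
A = 2πrL = 8.269×10⁻⁴ m²; T⁴ = (2660)⁴ = 5.006×10¹³ K⁴.
P = 1.0 × 5.67×10⁻⁸ × 8.269×10⁻⁴ × 5.006×10¹³.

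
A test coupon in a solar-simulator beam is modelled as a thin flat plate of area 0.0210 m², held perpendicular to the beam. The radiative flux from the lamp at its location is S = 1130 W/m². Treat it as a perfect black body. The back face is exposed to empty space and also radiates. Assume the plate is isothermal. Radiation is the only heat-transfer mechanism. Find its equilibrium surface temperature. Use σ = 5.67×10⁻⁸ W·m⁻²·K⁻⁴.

T ≈ 316 K

At equilibrium, absorbed power = emitted power.
Absorbing cross-section = A = 0.02100 m²; emitting surface = 2A = 0.04200 m² (ratio 2).
S·A_cross = εσ·A_surf·T⁴  ⇒  T⁴ = S/(2σ).
T⁴ = 1.00·1130/(2·5.67×10⁻⁸) = 9.965×10⁹ K⁴.
T = (9.965×10⁹)^(1/4).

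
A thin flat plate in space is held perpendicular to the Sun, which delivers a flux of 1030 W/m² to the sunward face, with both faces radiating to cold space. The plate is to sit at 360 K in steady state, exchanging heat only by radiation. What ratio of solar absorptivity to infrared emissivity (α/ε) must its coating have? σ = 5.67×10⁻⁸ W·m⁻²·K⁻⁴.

α/ε ≈ 1.85

Balance: αS·A = εσ·2A·T⁴ ⇒ α/ε = 2σT⁴/S.
α/ε = 2·5.67×10⁻⁸·(360)⁴/1030 = 2·5.67×10⁻⁸·1.680×10¹⁰/1030.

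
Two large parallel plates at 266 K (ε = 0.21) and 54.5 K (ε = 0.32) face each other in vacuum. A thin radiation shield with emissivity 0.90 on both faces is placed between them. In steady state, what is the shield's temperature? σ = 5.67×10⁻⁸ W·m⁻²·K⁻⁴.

In steady state the net flux on the hot side equals that on the cold side.
σ(T₁⁴−T_s⁴)/D₁ = σ(T_s⁴−T₂⁴)/D₂, with D₁ = 1/ε₁+1/ε_s−1 = 4.873, D₂ = 1/ε_s+1/ε₂−1 = 3.236.
Solve for T_s⁴: T_s⁴ = (D₂·T₁⁴ + D₁·T₂⁴)/(D₁+D₂) = 2.003×10⁹ K⁴.

T_s ≈ 212 K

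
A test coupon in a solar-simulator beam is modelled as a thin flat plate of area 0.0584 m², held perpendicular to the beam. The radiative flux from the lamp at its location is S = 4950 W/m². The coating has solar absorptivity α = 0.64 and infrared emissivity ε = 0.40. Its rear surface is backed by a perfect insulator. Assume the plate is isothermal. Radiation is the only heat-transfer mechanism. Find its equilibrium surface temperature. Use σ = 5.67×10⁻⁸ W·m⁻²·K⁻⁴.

At equilibrium, absorbed power = emitted power.
Absorbing cross-section = A = 0.05840 m²; emitting surface = A = 0.05840 m² (ratio 1).
αS·A_cross = εσ·A_surf·T⁴  ⇒  T⁴ = αS/(ε·1σ).
T⁴ = 0.640·4950/(0.40·1·5.67×10⁻⁸) = 1.397×10¹¹ K⁴.
T = (1.397×10¹¹)^(1/4).

T ≈ 611 K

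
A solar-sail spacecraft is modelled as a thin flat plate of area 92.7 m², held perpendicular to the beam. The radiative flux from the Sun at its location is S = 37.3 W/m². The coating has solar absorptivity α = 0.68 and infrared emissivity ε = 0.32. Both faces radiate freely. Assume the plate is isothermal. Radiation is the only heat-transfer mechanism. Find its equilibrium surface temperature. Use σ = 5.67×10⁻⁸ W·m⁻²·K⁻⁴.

At equilibrium, absorbed power = emitted power.
Absorbing cross-section = A = 92.70 m²; emitting surface = 2A = 185.4 m² (ratio 2).
αS·A_cross = εσ·A_surf·T⁴  ⇒  T⁴ = αS/(ε·2σ).
T⁴ = 0.680·37.3/(0.32·2·5.67×10⁻⁸) = 6.990×10⁸ K⁴.
T = (6.990×10⁸)^(1/4).

T ≈ 163 K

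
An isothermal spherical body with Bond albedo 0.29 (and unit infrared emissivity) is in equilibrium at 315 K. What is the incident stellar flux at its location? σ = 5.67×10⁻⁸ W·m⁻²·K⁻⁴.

(1−a)S·πr² = σ·4πr²·T⁴ ⇒ S = 4σT⁴/(1−a).
S = 4·5.67×10⁻⁸·9.846×10⁹/0.710.

S ≈ 3150 W/m²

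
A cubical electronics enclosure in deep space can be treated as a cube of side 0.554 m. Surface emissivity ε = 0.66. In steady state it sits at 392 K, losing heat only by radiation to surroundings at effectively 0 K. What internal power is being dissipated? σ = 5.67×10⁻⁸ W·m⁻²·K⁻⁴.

P ≈ 1630 W

Steady state: P = εσA T⁴.
A = 6L² = 1.841 m²; T⁴ = (392)⁴ = 2.361×10¹⁰ K⁴.
P = 0.66 × 5.67×10⁻⁸ × 1.841 × 2.361×10¹⁰.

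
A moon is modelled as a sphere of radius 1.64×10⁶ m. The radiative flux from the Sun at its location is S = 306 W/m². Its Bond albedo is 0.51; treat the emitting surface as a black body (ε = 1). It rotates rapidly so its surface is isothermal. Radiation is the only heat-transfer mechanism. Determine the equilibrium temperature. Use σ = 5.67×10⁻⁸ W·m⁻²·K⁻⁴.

T ≈ 160 K

At equilibrium, absorbed power = emitted power.
Absorbing cross-section = πr² = 8.450×10¹² m²; emitting surface = 4πr² = 3.380×10¹³ m² (ratio 4).
(1−a)S·A_cross = εσ·A_surf·T⁴  ⇒  T⁴ = (1−a)S/(4σ).
T⁴ = 0.490·306/(4·5.67×10⁻⁸) = 6.611×10⁸ K⁴.
T = (6.611×10⁸)^(1/4).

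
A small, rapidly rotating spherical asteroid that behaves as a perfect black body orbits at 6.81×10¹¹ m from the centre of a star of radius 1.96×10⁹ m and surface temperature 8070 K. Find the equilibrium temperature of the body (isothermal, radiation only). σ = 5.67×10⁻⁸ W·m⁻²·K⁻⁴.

T ≈ 306 K

The star's surface emits σT_*⁴; at distance d the flux is S = σT_*⁴(R_*/d)².
S = 5.67×10⁻⁸·(8070)⁴·(1.96×10⁹/6.81×10¹¹)² = 1992 W/m².
For an isothermal sphere T⁴ = (1−a)S/(4σ) = 8.783×10⁹ K⁴.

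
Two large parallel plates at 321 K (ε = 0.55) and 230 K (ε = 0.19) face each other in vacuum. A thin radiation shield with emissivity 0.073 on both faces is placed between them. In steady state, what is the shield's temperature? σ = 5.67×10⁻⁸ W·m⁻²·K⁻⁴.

T_s ≈ 291 K

In steady state the net flux on the hot side equals that on the cold side.
σ(T₁⁴−T_s⁴)/D₁ = σ(T_s⁴−T₂⁴)/D₂, with D₁ = 1/ε₁+1/ε_s−1 = 14.52, D₂ = 1/ε_s+1/ε₂−1 = 17.96.
Solve for T_s⁴: T_s⁴ = (D₂·T₁⁴ + D₁·T₂⁴)/(D₁+D₂) = 7.123×10⁹ K⁴.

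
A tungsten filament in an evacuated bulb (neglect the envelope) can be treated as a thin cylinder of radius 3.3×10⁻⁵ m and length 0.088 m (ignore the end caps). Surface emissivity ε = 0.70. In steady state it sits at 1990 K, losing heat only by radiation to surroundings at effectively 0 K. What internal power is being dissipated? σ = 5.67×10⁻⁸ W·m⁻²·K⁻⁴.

Steady state: P = εσA T⁴.
A = 2πrL = 1.825×10⁻⁵ m²; T⁴ = (1990)⁴ = 1.568×10¹³ K⁴.
P = 0.70 × 5.67×10⁻⁸ × 1.825×10⁻⁵ × 1.568×10¹³.

P ≈ 11.4 W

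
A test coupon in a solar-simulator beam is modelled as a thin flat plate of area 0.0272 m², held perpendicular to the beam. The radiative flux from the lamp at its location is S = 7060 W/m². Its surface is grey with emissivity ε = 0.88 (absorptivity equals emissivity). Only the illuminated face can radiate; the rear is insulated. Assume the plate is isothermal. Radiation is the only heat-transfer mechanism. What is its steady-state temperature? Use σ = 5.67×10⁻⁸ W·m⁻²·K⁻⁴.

At equilibrium, absorbed power = emitted power.
Absorbing cross-section = A = 0.02720 m²; emitting surface = A = 0.02720 m² (ratio 1).
εS·A_cross = εσ·A_surf·T⁴  ⇒  T⁴ = S/(1σ)   (ε cancels).
T⁴ = 7060/(1·5.67×10⁻⁸) = 1.245×10¹¹ K⁴.
T = (1.245×10¹¹)^(1/4).

T ≈ 594 K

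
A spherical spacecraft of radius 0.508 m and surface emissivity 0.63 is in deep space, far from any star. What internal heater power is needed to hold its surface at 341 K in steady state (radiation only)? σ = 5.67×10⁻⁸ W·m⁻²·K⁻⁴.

P ≈ 1570 W

P = εσ·4πr²·T⁴.
4πr² = 3.243 m²; T⁴ = 1.352×10¹⁰ K⁴.
P = 0.63·5.67×10⁻⁸·3.243·1.352×10¹⁰.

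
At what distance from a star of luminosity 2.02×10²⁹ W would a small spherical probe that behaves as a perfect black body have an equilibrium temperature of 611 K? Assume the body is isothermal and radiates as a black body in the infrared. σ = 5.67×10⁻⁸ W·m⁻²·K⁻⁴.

For an isothermal black-emitting sphere, (1−a)S·πr² = σ·4πr²·T⁴ ⇒ S = 4σT⁴/(1−a).
S = 4·5.67×10⁻⁸·(611)⁴/1.00 = 31610 W/m².
Flux falls as S = L/(4πd²), so d = √(L/(4πS)) = √(2.02×10²⁹/(4π·31610)).

d ≈ 7.13×10¹¹ m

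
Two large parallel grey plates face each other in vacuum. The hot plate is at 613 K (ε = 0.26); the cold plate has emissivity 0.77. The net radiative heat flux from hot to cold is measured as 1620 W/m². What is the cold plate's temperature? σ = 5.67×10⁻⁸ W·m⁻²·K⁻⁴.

T₂ ≈ 388 K

q = σ(T₁⁴ − T₂⁴)/(1/ε₁ + 1/ε₂ − 1); denominator = 4.145.
T₂⁴ = T₁⁴ − q·(1/ε₁+1/ε₂−1)/σ = 1.412×10¹¹ − 1620·4.145/5.67×10⁻⁸
    = 2.278×10¹⁰ K⁴.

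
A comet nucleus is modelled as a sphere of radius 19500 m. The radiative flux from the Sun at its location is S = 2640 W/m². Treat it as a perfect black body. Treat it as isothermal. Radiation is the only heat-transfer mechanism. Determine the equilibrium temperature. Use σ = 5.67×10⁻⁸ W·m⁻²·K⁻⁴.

At equilibrium, absorbed power = emitted power.
Absorbing cross-section = πr² = 1.195×10⁹ m²; emitting surface = 4πr² = 4.778×10⁹ m² (ratio 4).
S·A_cross = εσ·A_surf·T⁴  ⇒  T⁴ = S/(4σ).
T⁴ = 1.00·2640/(4·5.67×10⁻⁸) = 1.164×10¹⁰ K⁴.
T = (1.164×10¹⁰)^(1/4).

T ≈ 328 K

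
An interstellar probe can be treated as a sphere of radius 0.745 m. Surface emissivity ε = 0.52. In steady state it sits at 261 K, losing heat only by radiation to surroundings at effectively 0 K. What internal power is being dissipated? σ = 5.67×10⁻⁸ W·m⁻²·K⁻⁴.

P ≈ 954 W

Steady state: P = εσA T⁴.
A = 4πr² = 6.975 m²; T⁴ = (261)⁴ = 4.640×10⁹ K⁴.
P = 0.52 × 5.67×10⁻⁸ × 6.975 × 4.640×10⁹.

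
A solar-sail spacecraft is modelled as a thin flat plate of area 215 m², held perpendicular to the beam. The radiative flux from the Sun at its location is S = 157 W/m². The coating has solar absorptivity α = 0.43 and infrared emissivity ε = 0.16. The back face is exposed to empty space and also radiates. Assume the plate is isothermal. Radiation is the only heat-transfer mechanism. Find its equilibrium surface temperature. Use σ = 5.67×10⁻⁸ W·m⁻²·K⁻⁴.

T ≈ 247 K

At equilibrium, absorbed power = emitted power.
Absorbing cross-section = A = 215.0 m²; emitting surface = 2A = 430.0 m² (ratio 2).
αS·A_cross = εσ·A_surf·T⁴  ⇒  T⁴ = αS/(ε·2σ).
T⁴ = 0.430·157/(0.16·2·5.67×10⁻⁸) = 3.721×10⁹ K⁴.
T = (3.721×10⁹)^(1/4).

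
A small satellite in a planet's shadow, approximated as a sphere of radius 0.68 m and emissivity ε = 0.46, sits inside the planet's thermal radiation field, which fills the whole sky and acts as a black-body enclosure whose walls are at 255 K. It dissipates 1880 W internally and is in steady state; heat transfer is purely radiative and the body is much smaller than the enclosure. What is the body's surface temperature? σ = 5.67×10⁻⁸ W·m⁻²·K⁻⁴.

T ≈ 359 K

For a small grey body in a large enclosure, net radiated power = εσA(T⁴ − T_w⁴).
Steady state: P = εσA(T⁴ − T_w⁴) with A = 4πr² = 5.811 m².
T⁴ = P/(εσA) + T_w⁴ = 1880/(0.46·5.67×10⁻⁸·5.811) + (255)⁴
    = 1.240×10¹⁰ + 4.228×10⁹ = 1.663×10¹⁰ K⁴.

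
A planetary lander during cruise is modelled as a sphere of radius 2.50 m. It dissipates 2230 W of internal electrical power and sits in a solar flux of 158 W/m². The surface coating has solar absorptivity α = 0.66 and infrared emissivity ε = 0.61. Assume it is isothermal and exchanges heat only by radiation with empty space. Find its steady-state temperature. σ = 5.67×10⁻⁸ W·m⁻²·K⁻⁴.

T ≈ 199 K

At steady state, absorbed solar power + internal power = radiated power.
Absorbed: α·S·A_cross = 0.66·158·19.63 = 2048 W (cross-section πr²).
Total input = 2048 + 2230 = 4278 W.
Radiated: εσ·A_surf·T⁴ with A_surf = 4πr² = 78.54 m².
T⁴ = 4278/(0.61·5.67×10⁻⁸·78.54) = 1.575×10⁹ K⁴.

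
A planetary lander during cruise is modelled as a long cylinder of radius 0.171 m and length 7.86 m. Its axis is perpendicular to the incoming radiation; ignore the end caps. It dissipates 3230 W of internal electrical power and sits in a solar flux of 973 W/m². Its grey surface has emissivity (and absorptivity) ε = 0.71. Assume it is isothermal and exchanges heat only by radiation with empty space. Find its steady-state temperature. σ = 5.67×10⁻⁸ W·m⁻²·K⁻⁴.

T ≈ 350 K

At steady state, absorbed solar power + internal power = radiated power.
Absorbed: α·S·A_cross = 0.71·973·2.688 = 1857 W (cross-section 2rL).
Total input = 1857 + 3230 = 5087 W.
Radiated: εσ·A_surf·T⁴ with A_surf = 2πrL = 8.445 m².
T⁴ = 5087/(0.71·5.67×10⁻⁸·8.445) = 1.496×10¹⁰ K⁴.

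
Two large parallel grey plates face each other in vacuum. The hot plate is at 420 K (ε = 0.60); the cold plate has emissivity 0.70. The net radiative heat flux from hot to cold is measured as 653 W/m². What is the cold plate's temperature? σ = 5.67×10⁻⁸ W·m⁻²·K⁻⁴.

q = σ(T₁⁴ − T₂⁴)/(1/ε₁ + 1/ε₂ − 1); denominator = 2.095.
T₂⁴ = T₁⁴ − q·(1/ε₁+1/ε₂−1)/σ = 3.112×10¹⁰ − 653·2.095/5.67×10⁻⁸
    = 6.987×10⁹ K⁴.

T₂ ≈ 289 K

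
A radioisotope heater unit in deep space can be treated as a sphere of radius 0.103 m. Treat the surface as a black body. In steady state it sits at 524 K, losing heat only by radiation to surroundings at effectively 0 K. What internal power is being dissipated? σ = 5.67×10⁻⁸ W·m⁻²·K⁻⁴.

Steady state: P = εσA T⁴.
A = 4πr² = 0.1333 m²; T⁴ = (524)⁴ = 7.539×10¹⁰ K⁴.
P = 1.0 × 5.67×10⁻⁸ × 0.1333 × 7.539×10¹⁰.

P ≈ 570 W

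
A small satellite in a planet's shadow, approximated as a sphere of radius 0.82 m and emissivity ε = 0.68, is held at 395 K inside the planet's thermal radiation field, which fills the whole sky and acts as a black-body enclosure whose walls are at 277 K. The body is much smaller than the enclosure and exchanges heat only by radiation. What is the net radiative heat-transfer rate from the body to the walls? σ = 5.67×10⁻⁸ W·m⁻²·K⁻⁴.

For a small grey body in a large enclosure: P_net = εσA(T_body⁴ − T_wall⁴).
A = 4πr² = 8.450 m²; T_body⁴ − T_wall⁴ = 2.434×10¹⁰ − 5.887×10⁹ = 1.846×10¹⁰ K⁴.
|P_net| = 0.68·5.67×10⁻⁸·8.450·1.846×10¹⁰.

P_net ≈ 6010 W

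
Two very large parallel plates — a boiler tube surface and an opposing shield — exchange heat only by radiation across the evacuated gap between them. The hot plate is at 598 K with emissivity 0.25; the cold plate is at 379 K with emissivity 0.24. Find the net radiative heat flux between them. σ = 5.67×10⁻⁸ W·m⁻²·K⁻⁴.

For two infinite grey parallel plates, q = σ(T₁⁴ − T₂⁴)/(1/ε₁ + 1/ε₂ − 1).
T₁⁴ − T₂⁴ = 1.279×10¹¹ − 2.063×10¹⁰ = 1.072×10¹¹ K⁴.
1/ε₁ + 1/ε₂ − 1 = 4.000 + 4.167 − 1 = 7.167.
q = 5.67×10⁻⁸ × 1.072×10¹¹ / 7.167.

q ≈ 849 W/m²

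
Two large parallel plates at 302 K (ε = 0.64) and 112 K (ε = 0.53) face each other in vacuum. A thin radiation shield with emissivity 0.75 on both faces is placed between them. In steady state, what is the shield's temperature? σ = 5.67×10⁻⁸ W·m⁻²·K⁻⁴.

T_s ≈ 260 K

In steady state the net flux on the hot side equals that on the cold side.
σ(T₁⁴−T_s⁴)/D₁ = σ(T_s⁴−T₂⁴)/D₂, with D₁ = 1/ε₁+1/ε_s−1 = 1.896, D₂ = 1/ε_s+1/ε₂−1 = 2.220.
Solve for T_s⁴: T_s⁴ = (D₂·T₁⁴ + D₁·T₂⁴)/(D₁+D₂) = 4.559×10⁹ K⁴.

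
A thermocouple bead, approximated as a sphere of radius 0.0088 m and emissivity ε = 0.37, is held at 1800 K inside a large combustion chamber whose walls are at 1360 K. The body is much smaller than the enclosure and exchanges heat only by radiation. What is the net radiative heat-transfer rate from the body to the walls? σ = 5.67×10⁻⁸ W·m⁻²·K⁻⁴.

For a small grey body in a large enclosure: P_net = εσA(T_body⁴ − T_wall⁴).
A = 4πr² = 9.731×10⁻⁴ m²; T_body⁴ − T_wall⁴ = 1.050×10¹³ − 3.421×10¹² = 7.077×10¹² K⁴.
|P_net| = 0.37·5.67×10⁻⁸·9.731×10⁻⁴·7.077×10¹².

P_net ≈ 144 W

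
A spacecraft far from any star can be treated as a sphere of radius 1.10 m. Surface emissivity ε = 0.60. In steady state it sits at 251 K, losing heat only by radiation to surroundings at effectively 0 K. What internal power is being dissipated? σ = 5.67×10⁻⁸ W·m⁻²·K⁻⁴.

Steady state: P = εσA T⁴.
A = 4πr² = 15.21 m²; T⁴ = (251)⁴ = 3.969×10⁹ K⁴.
P = 0.60 × 5.67×10⁻⁸ × 15.21 × 3.969×10⁹.

P ≈ 2050 W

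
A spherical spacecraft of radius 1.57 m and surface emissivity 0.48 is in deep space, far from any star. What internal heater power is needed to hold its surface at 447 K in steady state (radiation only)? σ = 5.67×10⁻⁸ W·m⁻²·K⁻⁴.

P ≈ 33700 W

P = εσ·4πr²·T⁴.
4πr² = 30.97 m²; T⁴ = 3.992×10¹⁰ K⁴.
P = 0.48·5.67×10⁻⁸·30.97·3.992×10¹⁰.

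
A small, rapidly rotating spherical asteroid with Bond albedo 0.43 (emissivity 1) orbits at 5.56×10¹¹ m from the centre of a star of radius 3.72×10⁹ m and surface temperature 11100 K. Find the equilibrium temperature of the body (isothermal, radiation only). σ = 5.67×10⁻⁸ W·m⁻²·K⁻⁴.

T ≈ 558 K

The star's surface emits σT_*⁴; at distance d the flux is S = σT_*⁴(R_*/d)².
S = 5.67×10⁻⁸·(11100)⁴·(3.72×10⁹/5.56×10¹¹)² = 38530 W/m².
For an isothermal sphere T⁴ = (1−a)S/(4σ) = 9.684×10¹⁰ K⁴.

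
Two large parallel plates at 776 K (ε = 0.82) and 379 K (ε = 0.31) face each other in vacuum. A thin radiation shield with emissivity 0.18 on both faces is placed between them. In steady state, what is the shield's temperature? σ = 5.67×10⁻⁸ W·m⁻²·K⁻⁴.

In steady state the net flux on the hot side equals that on the cold side.
σ(T₁⁴−T_s⁴)/D₁ = σ(T_s⁴−T₂⁴)/D₂, with D₁ = 1/ε₁+1/ε_s−1 = 5.775, D₂ = 1/ε_s+1/ε₂−1 = 7.781.
Solve for T_s⁴: T_s⁴ = (D₂·T₁⁴ + D₁·T₂⁴)/(D₁+D₂) = 2.169×10¹¹ K⁴.

T_s ≈ 682 K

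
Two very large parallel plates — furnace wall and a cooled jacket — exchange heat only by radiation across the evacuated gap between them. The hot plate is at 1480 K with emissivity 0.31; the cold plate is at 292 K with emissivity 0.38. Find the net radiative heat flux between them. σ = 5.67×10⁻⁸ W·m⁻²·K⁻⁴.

q ≈ 55900 W/m²

For two infinite grey parallel plates, q = σ(T₁⁴ − T₂⁴)/(1/ε₁ + 1/ε₂ − 1).
T₁⁴ − T₂⁴ = 4.798×10¹² − 7.270×10⁹ = 4.791×10¹² K⁴.
1/ε₁ + 1/ε₂ − 1 = 3.226 + 2.632 − 1 = 4.857.
q = 5.67×10⁻⁸ × 4.791×10¹² / 4.857.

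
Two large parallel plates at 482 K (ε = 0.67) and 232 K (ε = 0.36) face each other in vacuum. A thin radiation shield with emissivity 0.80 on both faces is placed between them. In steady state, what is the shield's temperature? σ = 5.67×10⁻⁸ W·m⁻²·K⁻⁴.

T_s ≈ 434 K

In steady state the net flux on the hot side equals that on the cold side.
σ(T₁⁴−T_s⁴)/D₁ = σ(T_s⁴−T₂⁴)/D₂, with D₁ = 1/ε₁+1/ε_s−1 = 1.743, D₂ = 1/ε_s+1/ε₂−1 = 3.028.
Solve for T_s⁴: T_s⁴ = (D₂·T₁⁴ + D₁·T₂⁴)/(D₁+D₂) = 3.532×10¹⁰ K⁴.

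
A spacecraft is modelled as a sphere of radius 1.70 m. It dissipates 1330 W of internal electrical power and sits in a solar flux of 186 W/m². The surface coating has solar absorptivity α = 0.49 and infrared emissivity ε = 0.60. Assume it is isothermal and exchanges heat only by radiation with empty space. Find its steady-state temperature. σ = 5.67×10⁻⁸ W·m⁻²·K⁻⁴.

T ≈ 204 K

At steady state, absorbed solar power + internal power = radiated power.
Absorbed: α·S·A_cross = 0.49·186·9.079 = 827.5 W (cross-section πr²).
Total input = 827.5 + 1330 = 2157 W.
Radiated: εσ·A_surf·T⁴ with A_surf = 4πr² = 36.32 m².
T⁴ = 2157/(0.60·5.67×10⁻⁸·36.32) = 1.746×10⁹ K⁴.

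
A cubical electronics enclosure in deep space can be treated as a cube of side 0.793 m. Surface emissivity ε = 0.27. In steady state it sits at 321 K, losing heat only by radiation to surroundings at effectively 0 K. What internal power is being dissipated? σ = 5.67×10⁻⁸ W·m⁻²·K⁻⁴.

P ≈ 613 W

Steady state: P = εσA T⁴.
A = 6L² = 3.773 m²; T⁴ = (321)⁴ = 1.062×10¹⁰ K⁴.
P = 0.27 × 5.67×10⁻⁸ × 3.773 × 1.062×10¹⁰.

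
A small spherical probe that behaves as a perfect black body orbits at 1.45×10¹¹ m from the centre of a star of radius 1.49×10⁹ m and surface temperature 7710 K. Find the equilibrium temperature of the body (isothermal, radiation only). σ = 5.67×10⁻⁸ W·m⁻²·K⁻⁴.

The star's surface emits σT_*⁴; at distance d the flux is S = σT_*⁴(R_*/d)².
S = 5.67×10⁻⁸·(7710)⁴·(1.49×10⁹/1.45×10¹¹)² = 21160 W/m².
For an isothermal sphere T⁴ = (1−a)S/(4σ) = 9.328×10¹⁰ K⁴.

T ≈ 553 K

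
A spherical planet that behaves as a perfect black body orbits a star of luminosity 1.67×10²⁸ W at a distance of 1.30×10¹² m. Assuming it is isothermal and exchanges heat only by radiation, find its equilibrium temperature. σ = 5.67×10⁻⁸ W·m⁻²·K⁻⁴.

First find the stellar flux at distance d: S = L/(4πd²) = 1.67×10²⁸/(4π·(1.30×10¹²)²) = 786.4 W/m².
For an isothermal sphere, absorbed (1−a)S·πr² = emitted σ·4πr²·T⁴, so T⁴ = (1−a)S/(4σ).
T⁴ = 1.00·786.4/(4·5.67×10⁻⁸) = 3.467×10⁹ K⁴.

T ≈ 243 K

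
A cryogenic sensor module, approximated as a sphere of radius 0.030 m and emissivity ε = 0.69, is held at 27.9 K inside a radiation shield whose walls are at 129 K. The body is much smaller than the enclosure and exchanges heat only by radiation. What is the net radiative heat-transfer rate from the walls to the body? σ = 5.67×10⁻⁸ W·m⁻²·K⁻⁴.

For a small grey body in a large enclosure: P_net = εσA(T_body⁴ − T_wall⁴).
A = 4πr² = 0.01131 m²; T_body⁴ − T_wall⁴ = 6.059×10⁵ − 2.769×10⁸ = -2.763×10⁸ K⁴.
|P_net| = 0.69·5.67×10⁻⁸·0.01131·2.763×10⁸.

P_net ≈ 0.122 W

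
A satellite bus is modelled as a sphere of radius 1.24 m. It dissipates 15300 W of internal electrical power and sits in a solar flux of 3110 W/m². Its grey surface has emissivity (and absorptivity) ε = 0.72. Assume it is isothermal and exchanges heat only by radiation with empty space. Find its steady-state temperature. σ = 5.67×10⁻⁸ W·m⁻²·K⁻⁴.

At steady state, absorbed solar power + internal power = radiated power.
Absorbed: α·S·A_cross = 0.72·3110·4.831 = 10820 W (cross-section πr²).
Total input = 10820 + 15300 = 26120 W.
Radiated: εσ·A_surf·T⁴ with A_surf = 4πr² = 19.32 m².
T⁴ = 26120/(0.72·5.67×10⁻⁸·19.32) = 3.311×10¹⁰ K⁴.

T ≈ 427 K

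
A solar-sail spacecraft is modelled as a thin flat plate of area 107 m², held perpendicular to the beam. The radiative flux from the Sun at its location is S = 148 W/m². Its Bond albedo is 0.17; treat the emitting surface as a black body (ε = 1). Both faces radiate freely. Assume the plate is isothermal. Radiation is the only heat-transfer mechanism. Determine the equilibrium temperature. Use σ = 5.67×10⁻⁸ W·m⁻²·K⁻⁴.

At equilibrium, absorbed power = emitted power.
Absorbing cross-section = A = 107.0 m²; emitting surface = 2A = 214.0 m² (ratio 2).
(1−a)S·A_cross = εσ·A_surf·T⁴  ⇒  T⁴ = (1−a)S/(2σ).
T⁴ = 0.830·148/(2·5.67×10⁻⁸) = 1.083×10⁹ K⁴.
T = (1.083×10⁹)^(1/4).

T ≈ 181 K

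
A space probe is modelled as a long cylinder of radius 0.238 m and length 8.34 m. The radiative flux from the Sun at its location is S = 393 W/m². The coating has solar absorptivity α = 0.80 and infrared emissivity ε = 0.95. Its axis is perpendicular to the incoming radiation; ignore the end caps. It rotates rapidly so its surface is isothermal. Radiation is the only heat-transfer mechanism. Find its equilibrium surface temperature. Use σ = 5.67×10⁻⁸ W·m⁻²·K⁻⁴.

T ≈ 208 K

At equilibrium, absorbed power = emitted power.
Absorbing cross-section = 2rL = 3.970 m²; emitting surface = 2πrL = 12.47 m² (ratio π).
αS·A_cross = εσ·A_surf·T⁴  ⇒  T⁴ = αS/(ε·πσ).
T⁴ = 0.800·393/(0.95·π·5.67×10⁻⁸) = 1.858×10⁹ K⁴.
T = (1.858×10⁹)^(1/4).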